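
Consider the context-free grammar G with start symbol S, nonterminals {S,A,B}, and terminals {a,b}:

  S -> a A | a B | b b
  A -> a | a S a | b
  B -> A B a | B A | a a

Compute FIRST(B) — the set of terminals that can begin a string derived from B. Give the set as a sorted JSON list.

FIRST sets, iterate to fixpoint:
round 1:
  A via A→a: +{a}
  A via A→b: +{b}
  B via B→A B a: +{a,b}
  S via S→a A: +{a}
  S via S→b b: +{b}
  FIRST[S]={a,b}  FIRST[A]={a,b}  FIRST[B]={a,b}
round 2: done
  FIRST[S]={a,b}  FIRST[A]={a,b}  FIRST[B]={a,b}

FIRST(B) = ["a", "b"]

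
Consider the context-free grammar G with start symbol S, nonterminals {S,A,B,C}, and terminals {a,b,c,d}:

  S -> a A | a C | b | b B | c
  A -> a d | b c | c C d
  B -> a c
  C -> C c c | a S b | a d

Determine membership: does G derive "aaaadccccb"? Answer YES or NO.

Convert to CNF:
  S -> T0 A | T0 C | T2 B | b | c
  A -> T0 T1 | T2 T3 | T3 X4
  B -> T0 T3
  C -> C X5 | T0 T1 | T0 X6
  T0 -> a
  T1 -> d
  T2 -> b
  T3 -> c
  X4 -> C T1
  X5 -> T3 T3
  X6 -> S T2

Fill CYK table bottom-up:
  T[0,0] 'a' = {T0}  orig:{}
  T[1,1] 'a' = {T0}  orig:{}
  T[2,2] 'a' = {T0}  orig:{}
  T[3,3] 'a' = {T0}  orig:{}
  T[4,4] 'd' = {T1}  orig:{}
  T[5,5] 'c' = {S,T3}  orig:{S}
  T[6,6] 'c' = {S,T3}  orig:{S}
  T[7,7] 'c' = {S,T3}  orig:{S}
  T[8,8] 'c' = {S,T3}  orig:{S}
  T[9,9] 'b' = {S,T2}  orig:{S}
  T[0,1] 'aa' = ∅
  T[1,2] 'aa' = ∅
  T[2,3] 'aa' = ∅
  T[3,4] 'ad' = {A,C}
  T[4,5] 'dc' = ∅
  T[5,6] 'cc' = {X5}  orig:{}
  T[6,7] 'cc' = {X5}  orig:{}
  T[7,8] 'cc' = {X5}  orig:{}
  T[8,9] 'cb' = {X6}  orig:{}
  T[0,2] 'aaa' = ∅
  T[1,3] 'aaa' = ∅
  T[2,4] 'aad' = {S}
  T[3,5] 'adc' = ∅
  T[4,6] 'dcc' = ∅
  T[5,7] 'ccc' = ∅
  T[6,8] 'ccc' = ∅
  T[7,9] 'ccb' = ∅
  T[0,3] 'aaaa' = ∅
  T[1,4] 'aaad' = ∅
  T[2,5] 'aadc' = ∅
  T[3,6] 'adcc' = {C}
  T[4,7] 'dccc' = ∅
  T[5,8] 'cccc' = ∅
  T[6,9] 'cccb' = ∅
  T[0,4] 'aaaad' = ∅
  T[1,5] 'aaadc' = ∅
  T[2,6] 'aadcc' = {S}
  T[3,7] 'adccc' = ∅
  T[4,8] 'dcccc' = ∅
  T[5,9] 'ccccb' = ∅
  T[0,5] 'aaaadc' = ∅
  T[1,6] 'aaadcc' = ∅
  T[2,7] 'aadccc' = ∅
  T[3,8] 'adcccc' = {C}
  T[4,9] 'dccccb' = ∅
  T[0,6] 'aaaadcc' = ∅
  T[1,7] 'aaadccc' = ∅
  T[2,8] 'aadcccc' = {S}
  T[3,9] 'adccccb' = ∅
  T[0,7] 'aaaadccc' = ∅
  T[1,8] 'aaadcccc' = ∅
  T[2,9] 'aadccccb' = {X6}  orig:{}
  T[0,8] 'aaaadcccc' = ∅
  T[1,9] 'aaadccccb' = {C}
  T[0,9] 'aaaadccccb' = {S}

S ∈ T[0,9] ⇒ YES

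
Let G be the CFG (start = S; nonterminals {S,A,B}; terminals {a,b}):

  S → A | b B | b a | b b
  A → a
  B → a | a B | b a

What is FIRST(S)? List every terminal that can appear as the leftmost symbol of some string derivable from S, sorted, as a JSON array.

Compute FIRST by fixpoint:
round 1:
  A via A→a: +{a}
  B via B→a: +{a}
  B via B→b a: +{b}
  S via S→A: +{a}
  S via S→b B: +{b}
  FIRST[S]={a,b}  FIRST[A]={a}  FIRST[B]={a,b}
round 2: (stable)
  FIRST[S]={a,b}  FIRST[A]={a}  FIRST[B]={a,b}

FIRST(S) = ["a", "b"]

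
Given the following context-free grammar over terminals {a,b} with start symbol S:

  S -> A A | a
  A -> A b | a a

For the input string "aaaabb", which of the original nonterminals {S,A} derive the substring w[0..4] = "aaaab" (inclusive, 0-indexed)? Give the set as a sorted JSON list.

Convert to CNF:
  S -> A A | a
  A -> A T0 | T1 T1
  T0 -> b
  T1 -> a

Fill CYK table bottom-up, restricted to cells inside w[0..4]:
  [0..0]={S,T1}  "a"  orig:{S}
  [1..1]={S,T1}  "a"  orig:{S}
  [2..2]={S,T1}  "a"  orig:{S}
  [3..3]={S,T1}  "a"  orig:{S}
  [4..4]={T0}  "b"  orig:{}
  [0..1]={A}  "aa"
  [1..2]={A}  "aa"
  [2..3]={A}  "aa"
  [3..4]=∅  "ab"
  [0..2]=∅  "aaa"
  [1..3]=∅  "aaa"
  [2..4]={A}  "aab"
  [0..3]={S}  "aaaa"
  [1..4]=∅  "aaab"
  [0..4]={S}  "aaaab"

Original NTs in T[0,4] deriving "aaaab": ["S"]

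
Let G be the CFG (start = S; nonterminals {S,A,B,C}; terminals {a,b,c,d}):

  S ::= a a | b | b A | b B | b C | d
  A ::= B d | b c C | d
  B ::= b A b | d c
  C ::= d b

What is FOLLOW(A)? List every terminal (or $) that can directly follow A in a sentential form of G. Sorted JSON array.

FIRST iteration:
round 1:
  A via A→b c C: +{b}
  A via A→d: +{d}
  B via B→b A b: +{b}
  B via B→d c: +{d}
  C via C→d b: +{d}
  S via S→a a: +{a}
  S via S→b: +{b}
  S via S→d: +{d}
  FIRST(S)={a,b,d}  FIRST(A)={b,d}  FIRST(B)={b,d}  FIRST(C)={d}
round 2: (stable)
  FIRST(S)={a,b,d}  FIRST(A)={b,d}  FIRST(B)={b,d}  FIRST(C)={d}

FOLLOW sets:
FOLLOW(S) := {$}
pass 1:
  A→B d: FOLLOW(B) ⊇ FIRST(d) = {d}; new: +{d}
  B→b A b: FOLLOW(A) ⊇ FIRST(b) = {b}; new: +{b}
  S→b A: FOLLOW(A) ⊇ FOLLOW(S) ⊇ {$}; new: +{$}
  S→b B: FOLLOW(B) ⊇ FOLLOW(S) ⊇ {$}; new: +{$}
  S→b C: FOLLOW(C) ⊇ FOLLOW(S) ⊇ {$}; new: +{$}
  FOLLOW[S]={$}  FOLLOW[A]={$,b}  FOLLOW[B]={$,d}  FOLLOW[C]={$}
pass 2:
  A→b c C: FOLLOW(C) ⊇ FOLLOW(A) ⊇ {$,b}; new: +{b}
  FOLLOW[S]={$}  FOLLOW[A]={$,b}  FOLLOW[B]={$,d}  FOLLOW[C]={$,b}
pass 3: done
  FOLLOW[S]={$}  FOLLOW[A]={$,b}  FOLLOW[B]={$,d}  FOLLOW[C]={$,b}

FOLLOW(A) = ["$", "b"]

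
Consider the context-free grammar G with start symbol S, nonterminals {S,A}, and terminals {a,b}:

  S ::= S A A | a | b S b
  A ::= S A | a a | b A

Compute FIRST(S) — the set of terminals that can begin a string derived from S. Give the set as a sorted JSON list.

FIRST sets, iterate to fixpoint:
iter 1:
  A via A→a a: +{a}
  A via A→b A: +{b}
  S via S→a: +{a}
  S via S→b S b: +{b}
  FIRST[S]={a,b}  FIRST[A]={a,b}
iter 2: — fixpoint
  FIRST[S]={a,b}  FIRST[A]={a,b}

FIRST(S) = ["a", "b"]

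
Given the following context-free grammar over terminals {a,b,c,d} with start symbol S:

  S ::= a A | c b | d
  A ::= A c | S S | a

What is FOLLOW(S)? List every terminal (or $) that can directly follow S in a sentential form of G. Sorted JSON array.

FIRST iteration:
round 1:
  A via A→a: +{a}
  S via S→a A: +{a}
  S via S→c b: +{c}
  S via S→d: +{d}
  FIRST(S)={a,c,d}  FIRST(A)={a}
round 2:
  A via A→S S: +{c,d}
  FIRST(S)={a,c,d}  FIRST(A)={a,c,d}
round 3: (stable)
  FIRST(S)={a,c,d}  FIRST(A)={a,c,d}

Compute FOLLOW by fixpoint:
FOLLOW(S) := {$}
pass 1:
  A→A c: FOLLOW(A) ⊇ FIRST(c) = {c}; new: +{c}
  A→S S: FOLLOW(S) ⊇ FIRST(S) = {a,c,d}; new: +{a,c,d}
  S→a A: FOLLOW(A) ⊇ FOLLOW(S) ⊇ {$,a,c,d}; new: +{$,a,d}
  S: {$,a,c,d}  A: {$,a,c,d}
pass 2: — fixpoint
  S: {$,a,c,d}  A: {$,a,c,d}

FOLLOW(S) = ["$", "a", "c", "d"]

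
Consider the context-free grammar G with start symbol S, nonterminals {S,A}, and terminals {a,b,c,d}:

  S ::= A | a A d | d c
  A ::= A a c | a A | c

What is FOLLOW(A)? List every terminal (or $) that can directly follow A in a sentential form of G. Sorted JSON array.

FIRST iteration:
pass 1:
  A via A→a A: +{a}
  A via A→c: +{c}
  S via S→A: +{a,c}
  S via S→d c: +{d}
  S: {a,c,d}  A: {a,c}
pass 2: (no change)
  S: {a,c,d}  A: {a,c}

Compute FOLLOW by fixpoint:
initialize: $ ∈ FOLLOW(S)
round 1:
  A→A a c: FOLLOW(A) ⊇ FIRST(a) = {a}; new: +{a}
  S→A: FOLLOW(A) ⊇ FOLLOW(S) ⊇ {$}; new: +{$}
  S→a A d: FOLLOW(A) ⊇ FIRST(d) = {d}; new: +{d}
  FOLLOW(S)={$}  FOLLOW(A)={$,a,d}
round 2: done
  FOLLOW(S)={$}  FOLLOW(A)={$,a,d}

FOLLOW(A) = ["$", "a", "d"]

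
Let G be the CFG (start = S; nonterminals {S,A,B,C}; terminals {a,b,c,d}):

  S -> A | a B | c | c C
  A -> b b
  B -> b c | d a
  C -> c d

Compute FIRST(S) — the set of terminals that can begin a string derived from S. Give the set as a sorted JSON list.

Compute FIRST by fixpoint:
round 1:
  A via A→b b: +{b}
  B via B→b c: +{b}
  B via B→d a: +{d}
  C via C→c d: +{c}
  S via S→A: +{b}
  S via S→a B: +{a}
  S via S→c: +{c}
  FIRST(S)={a,b,c}  FIRST(A)={b}  FIRST(B)={b,d}  FIRST(C)={c}
round 2: done
  FIRST(S)={a,b,c}  FIRST(A)={b}  FIRST(B)={b,d}  FIRST(C)={c}

FIRST(S) = ["a", "b", "c"]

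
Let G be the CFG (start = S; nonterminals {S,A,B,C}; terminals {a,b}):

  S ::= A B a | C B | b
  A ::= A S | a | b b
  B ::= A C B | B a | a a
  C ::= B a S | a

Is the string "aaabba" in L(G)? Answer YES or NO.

CNF form of G:
  S -> A X4 | C B | b
  A -> A S | T0 T0 | a
  B -> A X2 | B T1 | T1 T1
  C -> B X3 | a
  T0 -> b
  T1 -> a
  X2 -> C B
  X3 -> T1 S
  X4 -> B T1

CYK fill:
  [0..0]={A,C,T1}  "a"  orig:{A,C}
  [1..1]={A,C,T1}  "a"  orig:{A,C}
  [2..2]={A,C,T1}  "a"  orig:{A,C}
  [3..3]={S,T0}  "b"  orig:{S}
  [4..4]={S,T0}  "b"  orig:{S}
  [5..5]={A,C,T1}  "a"  orig:{A,C}
  [0..1]={B}  "aa"
  [1..2]={B}  "aa"
  [2..3]={A,X3}  "ab"  orig:{A}
  [3..4]={A}  "bb"
  [4..5]=∅  "ba"
  [0..2]={B,S,X2,X4}  "aaa"  orig:{B,S}
  [1..3]=∅  "aab"
  [2..4]={A}  "abb"
  [3..5]=∅  "bba"
  [0..3]={C}  "aaab"
  [1..4]=∅  "aabb"
  [2..5]=∅  "abba"
  [0..4]=∅  "aaabb"
  [1..5]=∅  "aabba"
  [0..5]=∅  "aaabba"

S ∉ T[0,5] ⇒ NO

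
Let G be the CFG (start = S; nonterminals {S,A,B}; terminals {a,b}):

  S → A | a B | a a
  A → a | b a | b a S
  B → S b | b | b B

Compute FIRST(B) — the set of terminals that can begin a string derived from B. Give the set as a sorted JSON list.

FIRST sets, iterate to fixpoint:
round 1:
  A via A→a: +{a}
  A via A→b a: +{b}
  B via B→b: +{b}
  S via S→A: +{a,b}
  FIRST(S)={a,b}  FIRST(A)={a,b}  FIRST(B)={b}
round 2:
  B via B→S b: +{a}
  FIRST(S)={a,b}  FIRST(A)={a,b}  FIRST(B)={a,b}
round 3: (no change)
  FIRST(S)={a,b}  FIRST(A)={a,b}  FIRST(B)={a,b}

FIRST(B) = ["a", "b"]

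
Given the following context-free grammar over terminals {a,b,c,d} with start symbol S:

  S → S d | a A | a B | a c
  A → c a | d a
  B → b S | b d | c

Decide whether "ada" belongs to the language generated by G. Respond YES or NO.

Convert to CNF:
  S -> S T2 | T1 A | T1 B | T1 T0
  A -> T0 T1 | T2 T1
  B -> T3 S | T3 T2 | c
  T0 -> c
  T1 -> a
  T2 -> d
  T3 -> b

Fill CYK table bottom-up:
  T[0,0] 'a' = {T1}  orig:{}
  T[1,1] 'd' = {T2}  orig:{}
  T[2,2] 'a' = {T1}  orig:{}
  T[0,1] 'ad' = ∅
  T[1,2] 'da' = {A}
  T[0,2] 'ada' = {S}

S ∈ T[0,2] ⇒ YES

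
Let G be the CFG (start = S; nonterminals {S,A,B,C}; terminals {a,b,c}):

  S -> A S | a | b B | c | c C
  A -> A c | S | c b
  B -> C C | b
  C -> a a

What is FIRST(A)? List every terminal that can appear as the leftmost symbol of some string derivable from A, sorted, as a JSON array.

Compute FIRST by fixpoint:
[1]
  A via A→c b: +{c}
  B via B→b: +{b}
  C via C→a a: +{a}
  S via S→A S: +{c}
  S via S→a: +{a}
  S via S→b B: +{b}
  S: {a,b,c}  A: {c}  B: {b}  C: {a}
[2]
  A via A→S: +{a,b}
  B via B→C C: +{a}
  S: {a,b,c}  A: {a,b,c}  B: {a,b}  C: {a}
[3] — fixpoint
  S: {a,b,c}  A: {a,b,c}  B: {a,b}  C: {a}

FIRST(A) = ["a", "b", "c"]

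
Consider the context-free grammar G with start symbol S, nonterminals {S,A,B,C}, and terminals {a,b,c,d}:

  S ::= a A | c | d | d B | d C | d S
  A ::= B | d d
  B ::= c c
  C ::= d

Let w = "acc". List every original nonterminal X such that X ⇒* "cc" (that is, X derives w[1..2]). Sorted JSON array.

Convert to CNF:
  S -> T1 B | T1 C | T1 S | T2 A | c | d
  A -> T0 T0 | T1 T1
  B -> T0 T0
  C -> d
  T0 -> c
  T1 -> d
  T2 -> a

Fill CYK table bottom-up — only the sub-triangle for w[1..2]:
  [1..1]={S,T0}  "c"  orig:{S}
  [2..2]={S,T0}  "c"  orig:{S}
  [1..2]={A,B}  "cc"

Original NTs in T[1,2] deriving "cc": ["A", "B"]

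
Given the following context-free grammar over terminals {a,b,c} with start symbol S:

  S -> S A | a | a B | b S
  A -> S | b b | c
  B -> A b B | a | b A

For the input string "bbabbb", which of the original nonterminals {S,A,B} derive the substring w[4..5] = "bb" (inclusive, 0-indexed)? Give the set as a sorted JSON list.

Convert to CNF:
  S -> S A | T0 B | T1 S | a
  A -> S A | T0 B | T1 S | T1 T1 | a | c
  B -> A X2 | T1 A | a
  T0 -> a
  T1 -> b
  X2 -> T1 B

Fill CYK table bottom-up — only the sub-triangle for w[4..5]:
  cell(4,4) b: {T1}  orig:{}
  cell(5,5) b: {T1}  orig:{}
  cell(4,5) bb: {A}

Original NTs in T[4,5] deriving "bb": ["A"]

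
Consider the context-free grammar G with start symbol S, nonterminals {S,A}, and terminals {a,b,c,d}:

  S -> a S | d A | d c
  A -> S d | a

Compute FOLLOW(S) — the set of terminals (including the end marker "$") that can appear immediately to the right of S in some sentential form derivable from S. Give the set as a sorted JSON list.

FIRST sets, iterate to fixpoint:
iter 1:
  A via A→a: +{a}
  S via S→a S: +{a}
  S via S→d A: +{d}
  FIRST[S]={a,d}  FIRST[A]={a}
iter 2:
  A via A→S d: +{d}
  FIRST[S]={a,d}  FIRST[A]={a,d}
iter 3: (no change)
  FIRST[S]={a,d}  FIRST[A]={a,d}

FOLLOW sets:
initialize: $ ∈ FOLLOW(S)
[1]
  A→S d: FOLLOW(S) ⊇ FIRST(d) = {d}; new: +{d}
  S→d A: FOLLOW(A) ⊇ FOLLOW(S) ⊇ {$,d}; new: +{$,d}
  FOLLOW[S]={$,d}  FOLLOW[A]={$,d}
[2] done
  FOLLOW[S]={$,d}  FOLLOW[A]={$,d}

FOLLOW(S) = ["$", "d"]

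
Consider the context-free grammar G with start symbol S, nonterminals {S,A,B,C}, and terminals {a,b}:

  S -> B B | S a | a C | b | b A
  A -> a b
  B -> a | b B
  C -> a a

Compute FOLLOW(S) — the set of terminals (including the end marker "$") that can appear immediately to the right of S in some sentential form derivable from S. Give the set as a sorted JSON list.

FIRST iteration:
round 1:
  A via A→a b: +{a}
  B via B→a: +{a}
  B via B→b B: +{b}
  C via C→a a: +{a}
  S via S→B B: +{a,b}
  FIRST[S]={a,b}  FIRST[A]={a}  FIRST[B]={a,b}  FIRST[C]={a}
round 2: (no change)
  FIRST[S]={a,b}  FIRST[A]={a}  FIRST[B]={a,b}  FIRST[C]={a}

FOLLOW iteration:
FOLLOW(S) := {$}
round 1:
  S→B B: FOLLOW(B) ⊇ FIRST(B) = {a,b}; new: +{a,b}
  S→B B: FOLLOW(B) ⊇ FOLLOW(S) ⊇ {$}; new: +{$}
  S→S a: FOLLOW(S) ⊇ FIRST(a) = {a}; new: +{a}
  S→a C: FOLLOW(C) ⊇ FOLLOW(S) ⊇ {$,a}; new: +{$,a}
  S→b A: FOLLOW(A) ⊇ FOLLOW(S) ⊇ {$,a}; new: +{$,a}
  S: {$,a}  A: {$,a}  B: {$,a,b}  C: {$,a}
round 2: done
  S: {$,a}  A: {$,a}  B: {$,a,b}  C: {$,a}

FOLLOW(S) = ["$", "a"]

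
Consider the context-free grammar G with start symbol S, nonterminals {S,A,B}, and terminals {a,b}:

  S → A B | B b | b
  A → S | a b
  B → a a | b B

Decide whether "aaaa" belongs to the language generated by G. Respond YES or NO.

CNF form of G:
  S -> A B | B T0 | b
  A -> A B | B T0 | T1 T0 | b
  B -> T0 B | T1 T1
  T0 -> b
  T1 -> a

CYK fill:
  [0..0]={T1}  "a"  orig:{}
  [1..1]={T1}  "a"  orig:{}
  [2..2]={T1}  "a"  orig:{}
  [3..3]={T1}  "a"  orig:{}
  [0..1]={B}  "aa"
  [1..2]={B}  "aa"
  [2..3]={B}  "aa"
  [0..2]=∅  "aaa"
  [1..3]=∅  "aaa"
  [0..3]=∅  "aaaa"

S ∉ T[0,3] ⇒ NO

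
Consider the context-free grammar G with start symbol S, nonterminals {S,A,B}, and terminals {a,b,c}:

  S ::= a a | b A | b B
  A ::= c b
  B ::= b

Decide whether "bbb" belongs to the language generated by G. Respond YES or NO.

Convert to CNF:
  S -> T1 A | T1 B | T2 T2
  A -> T0 T1
  B -> b
  T0 -> c
  T1 -> b
  T2 -> a

Fill CYK table bottom-up:
  cell(0,0) b: {B,T1}  orig:{B}
  cell(1,1) b: {B,T1}  orig:{B}
  cell(2,2) b: {B,T1}  orig:{B}
  cell(0,1) bb: {S}
  cell(1,2) bb: {S}
  cell(0,2) bbb: ∅

S ∉ T[0,2] ⇒ NO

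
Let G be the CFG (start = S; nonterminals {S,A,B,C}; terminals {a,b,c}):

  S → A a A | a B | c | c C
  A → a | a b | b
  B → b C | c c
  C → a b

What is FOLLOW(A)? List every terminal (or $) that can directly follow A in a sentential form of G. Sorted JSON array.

Compute FIRST by fixpoint:
iter 1:
  A via A→a: +{a}
  A via A→b: +{b}
  B via B→b C: +{b}
  B via B→c c: +{c}
  C via C→a b: +{a}
  S via S→A a A: +{a,b}
  S via S→c: +{c}
  S: {a,b,c}  A: {a,b}  B: {b,c}  C: {a}
iter 2: done
  S: {a,b,c}  A: {a,b}  B: {b,c}  C: {a}

FOLLOW iteration:
seed FOLLOW(S) with $
pass 1:
  S→A a A: FOLLOW(A) ⊇ FIRST(a) = {a}; new: +{a}
  S→A a A: FOLLOW(A) ⊇ FOLLOW(S) ⊇ {$}; new: +{$}
  S→a B: FOLLOW(B) ⊇ FOLLOW(S) ⊇ {$}; new: +{$}
  S→c C: FOLLOW(C) ⊇ FOLLOW(S) ⊇ {$}; new: +{$}
  FOLLOW(S)={$}  FOLLOW(A)={$,a}  FOLLOW(B)={$}  FOLLOW(C)={$}
pass 2: done
  FOLLOW(S)={$}  FOLLOW(A)={$,a}  FOLLOW(B)={$}  FOLLOW(C)={$}

FOLLOW(A) = ["$", "a"]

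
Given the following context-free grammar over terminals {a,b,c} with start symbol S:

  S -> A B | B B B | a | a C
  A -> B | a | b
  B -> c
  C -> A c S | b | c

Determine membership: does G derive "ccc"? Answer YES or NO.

Convert to CNF:
  S -> A B | B X3 | T1 C | a
  A -> a | b | c
  B -> c
  C -> A X2 | b | c
  T0 -> c
  T1 -> a
  X2 -> T0 S
  X3 -> B B

CYK fill:
  [0..0]={A,B,C,T0}  "c"  orig:{A,B,C}
  [1..1]={A,B,C,T0}  "c"  orig:{A,B,C}
  [2..2]={A,B,C,T0}  "c"  orig:{A,B,C}
  [0..1]={S,X3}  "cc"  orig:{S}
  [1..2]={S,X3}  "cc"  orig:{S}
  [0..2]={S,X2}  "ccc"  orig:{S}

S ∈ T[0,2] ⇒ YES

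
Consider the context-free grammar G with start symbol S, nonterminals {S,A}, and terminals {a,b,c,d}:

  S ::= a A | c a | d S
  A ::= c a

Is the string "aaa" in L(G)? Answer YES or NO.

Convert to CNF:
  S -> T0 T1 | T1 A | T2 S
  A -> T0 T1
  T0 -> c
  T1 -> a
  T2 -> d

CYK table (by increasing span):
  cell(0,0) a: {T1}  orig:{}
  cell(1,1) a: {T1}  orig:{}
  cell(2,2) a: {T1}  orig:{}
  cell(0,1) aa: ∅
  cell(1,2) aa: ∅
  cell(0,2) aaa: ∅

S ∉ T[0,2] ⇒ NO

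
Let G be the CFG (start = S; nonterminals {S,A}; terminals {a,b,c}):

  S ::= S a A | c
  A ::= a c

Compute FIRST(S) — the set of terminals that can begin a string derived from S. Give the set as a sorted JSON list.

Compute FIRST by fixpoint:
iter 1:
  A via A→a c: +{a}
  S via S→c: +{c}
  S: {c}  A: {a}
iter 2: — fixpoint
  S: {c}  A: {a}

FIRST(S) = ["c"]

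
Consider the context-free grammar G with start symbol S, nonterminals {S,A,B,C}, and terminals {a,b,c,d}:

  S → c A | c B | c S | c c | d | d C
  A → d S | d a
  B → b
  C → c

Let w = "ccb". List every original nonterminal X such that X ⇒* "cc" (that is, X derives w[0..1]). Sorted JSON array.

Convert to CNF:
  S -> T0 C | T2 A | T2 B | T2 S | T2 T2 | d
  A -> T0 S | T0 T1
  B -> b
  C -> c
  T0 -> d
  T1 -> a
  T2 -> c

Fill CYK table bottom-up (cells [i..j] with 0 ≤ i ≤ j ≤ 1 only):
  [0..0]={C,T2}  "c"  orig:{C}
  [1..1]={C,T2}  "c"  orig:{C}
  [0..1]={S}  "cc"

Original NTs in T[0,1] deriving "cc": ["S"]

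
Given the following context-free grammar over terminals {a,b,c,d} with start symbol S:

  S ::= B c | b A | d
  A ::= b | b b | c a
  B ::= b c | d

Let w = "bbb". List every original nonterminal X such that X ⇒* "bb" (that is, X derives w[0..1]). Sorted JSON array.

CNF form of G:
  S -> B T1 | T0 A | d
  A -> T0 T0 | T1 T2 | b
  B -> T0 T1 | d
  T0 -> b
  T1 -> c
  T2 -> a

CYK table (by increasing span), restricted to cells inside w[0..1]:
  cell(0,0) b: {A,T0}  orig:{A}
  cell(1,1) b: {A,T0}  orig:{A}
  cell(0,1) bb: {A,S}

Original NTs in T[0,1] deriving "bb": ["A", "S"]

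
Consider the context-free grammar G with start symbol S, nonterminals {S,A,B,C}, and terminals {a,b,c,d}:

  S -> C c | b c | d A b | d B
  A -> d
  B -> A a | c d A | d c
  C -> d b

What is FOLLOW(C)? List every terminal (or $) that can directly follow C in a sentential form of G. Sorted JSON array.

FIRST iteration:
pass 1:
  A via A→d: +{d}
  B via B→A a: +{d}
  B via B→c d A: +{c}
  C via C→d b: +{d}
  S via S→C c: +{d}
  S via S→b c: +{b}
  FIRST[S]={b,d}  FIRST[A]={d}  FIRST[B]={c,d}  FIRST[C]={d}
pass 2: (stable)
  FIRST[S]={b,d}  FIRST[A]={d}  FIRST[B]={c,d}  FIRST[C]={d}

FOLLOW iteration:
initialize: $ ∈ FOLLOW(S)
round 1:
  B→A a: FOLLOW(A) ⊇ FIRST(a) = {a}; new: +{a}
  S→C c: FOLLOW(C) ⊇ FIRST(c) = {c}; new: +{c}
  S→d A b: FOLLOW(A) ⊇ FIRST(b) = {b}; new: +{b}
  S→d B: FOLLOW(B) ⊇ FOLLOW(S) ⊇ {$}; new: +{$}
  FOLLOW(S)={$}  FOLLOW(A)={a,b}  FOLLOW(B)={$}  FOLLOW(C)={c}
round 2:
  B→c d A: FOLLOW(A) ⊇ FOLLOW(B) ⊇ {$}; new: +{$}
  FOLLOW(S)={$}  FOLLOW(A)={$,a,b}  FOLLOW(B)={$}  FOLLOW(C)={c}
round 3: — fixpoint
  FOLLOW(S)={$}  FOLLOW(A)={$,a,b}  FOLLOW(B)={$}  FOLLOW(C)={c}

FOLLOW(C) = ["c"]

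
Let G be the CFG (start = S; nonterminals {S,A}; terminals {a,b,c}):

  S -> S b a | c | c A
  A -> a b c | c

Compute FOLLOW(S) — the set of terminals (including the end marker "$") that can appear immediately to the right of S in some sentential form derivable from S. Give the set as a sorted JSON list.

Compute FIRST by fixpoint:
pass 1:
  A via A→a b c: +{a}
  A via A→c: +{c}
  S via S→c: +{c}
  S: {c}  A: {a,c}
pass 2: — fixpoint
  S: {c}  A: {a,c}

FOLLOW iteration:
seed FOLLOW(S) with $
pass 1:
  S→S b a: FOLLOW(S) ⊇ FIRST(b) = {b}; new: +{b}
  S→c A: FOLLOW(A) ⊇ FOLLOW(S) ⊇ {$,b}; new: +{$,b}
  FOLLOW[S]={$,b}  FOLLOW[A]={$,b}
pass 2: done
  FOLLOW[S]={$,b}  FOLLOW[A]={$,b}

FOLLOW(S) = ["$", "b"]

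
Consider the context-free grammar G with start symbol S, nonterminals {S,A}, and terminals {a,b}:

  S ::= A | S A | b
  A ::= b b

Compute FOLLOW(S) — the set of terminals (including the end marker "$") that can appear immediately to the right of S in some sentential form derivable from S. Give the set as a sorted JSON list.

Compute FIRST by fixpoint:
iter 1:
  A via A→b b: +{b}
  S via S→A: +{b}
  FIRST(S)={b}  FIRST(A)={b}
iter 2: (stable)
  FIRST(S)={b}  FIRST(A)={b}

Compute FOLLOW by fixpoint:
initialize: $ ∈ FOLLOW(S)
[1]
  S→A: FOLLOW(A) ⊇ FOLLOW(S) ⊇ {$}; new: +{$}
  S→S A: FOLLOW(S) ⊇ FIRST(A) = {b}; new: +{b}
  S→S A: FOLLOW(A) ⊇ FOLLOW(S) ⊇ {$,b}; new: +{b}
  S: {$,b}  A: {$,b}
[2] (no change)
  S: {$,b}  A: {$,b}

FOLLOW(S) = ["$", "b"]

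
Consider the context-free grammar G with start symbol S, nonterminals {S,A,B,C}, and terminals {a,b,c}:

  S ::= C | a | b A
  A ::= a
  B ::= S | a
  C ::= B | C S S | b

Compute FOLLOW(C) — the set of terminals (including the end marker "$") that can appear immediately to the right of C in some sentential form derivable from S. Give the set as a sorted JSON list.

FIRST sets, iterate to fixpoint:
iter 1:
  A via A→a: +{a}
  B via B→a: +{a}
  C via C→B: +{a}
  C via C→b: +{b}
  S via S→C: +{a,b}
  S: {a,b}  A: {a}  B: {a}  C: {a,b}
iter 2:
  B via B→S: +{b}
  S: {a,b}  A: {a}  B: {a,b}  C: {a,b}
iter 3: (no change)
  S: {a,b}  A: {a}  B: {a,b}  C: {a,b}

Compute FOLLOW by fixpoint:
seed FOLLOW(S) with $
iter 1:
  C→C S S: FOLLOW(C) ⊇ FIRST(S) = {a,b}; new: +{a,b}
  C→C S S: FOLLOW(S) ⊇ FIRST(S) = {a,b}; new: +{a,b}
  S→C: FOLLOW(C) ⊇ FOLLOW(S) ⊇ {$,a,b}; new: +{$}
  S→b A: FOLLOW(A) ⊇ FOLLOW(S) ⊇ {$,a,b}; new: +{$,a,b}
  FOLLOW(S)={$,a,b}  FOLLOW(A)={$,a,b}  FOLLOW(B)={}  FOLLOW(C)={$,a,b}
iter 2:
  C→B: FOLLOW(B) ⊇ FOLLOW(C) ⊇ {$,a,b}; new: +{$,a,b}
  FOLLOW(S)={$,a,b}  FOLLOW(A)={$,a,b}  FOLLOW(B)={$,a,b}  FOLLOW(C)={$,a,b}
iter 3: — fixpoint
  FOLLOW(S)={$,a,b}  FOLLOW(A)={$,a,b}  FOLLOW(B)={$,a,b}  FOLLOW(C)={$,a,b}

FOLLOW(C) = ["$", "a", "b"]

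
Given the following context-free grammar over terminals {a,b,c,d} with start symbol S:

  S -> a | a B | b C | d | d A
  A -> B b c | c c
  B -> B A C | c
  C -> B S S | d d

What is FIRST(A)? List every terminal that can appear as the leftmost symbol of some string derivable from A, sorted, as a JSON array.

Compute FIRST by fixpoint:
iter 1:
  A via A→c c: +{c}
  B via B→c: +{c}
  C via C→B S S: +{c}
  C via C→d d: +{d}
  S via S→a: +{a}
  S via S→b C: +{b}
  S via S→d: +{d}
  S: {a,b,d}  A: {c}  B: {c}  C: {c,d}
iter 2: (stable)
  S: {a,b,d}  A: {c}  B: {c}  C: {c,d}

FIRST(A) = ["c"]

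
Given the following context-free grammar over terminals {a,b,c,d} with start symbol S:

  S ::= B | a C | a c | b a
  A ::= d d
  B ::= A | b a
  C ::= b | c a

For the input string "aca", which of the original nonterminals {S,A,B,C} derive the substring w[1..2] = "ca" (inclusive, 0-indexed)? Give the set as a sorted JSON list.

CNF form of G:
  S -> T0 T0 | T1 T2 | T2 C | T2 T3
  A -> T0 T0
  B -> T0 T0 | T1 T2
  C -> T3 T2 | b
  T0 -> d
  T1 -> b
  T2 -> a
  T3 -> c

Fill CYK table bottom-up (cells [i..j] with 1 ≤ i ≤ j ≤ 2 only):
  T[1,1] 'c' = {T3}  orig:{}
  T[2,2] 'a' = {T2}  orig:{}
  T[1,2] 'ca' = {C}

Original NTs in T[1,2] deriving "ca": ["C"]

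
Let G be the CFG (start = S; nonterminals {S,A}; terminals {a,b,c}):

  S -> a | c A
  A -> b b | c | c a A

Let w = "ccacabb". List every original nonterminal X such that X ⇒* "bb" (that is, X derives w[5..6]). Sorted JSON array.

Convert to CNF:
  S -> T1 A | a
  A -> T0 T0 | T1 X3 | c
  T0 -> b
  T1 -> c
  T2 -> a
  X3 -> T2 A

CYK table (by increasing span) — only the sub-triangle for w[5..6]:
  [5..5]={T0}  "b"  orig:{}
  [6..6]={T0}  "b"  orig:{}
  [5..6]={A}  "bb"

Original NTs in T[5,6] deriving "bb": ["A"]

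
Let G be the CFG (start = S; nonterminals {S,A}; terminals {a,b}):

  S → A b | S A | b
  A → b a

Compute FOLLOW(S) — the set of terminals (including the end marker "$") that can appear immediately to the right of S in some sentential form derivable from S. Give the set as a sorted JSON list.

FIRST iteration:
iter 1:
  A via A→b a: +{b}
  S via S→A b: +{b}
  FIRST(S)={b}  FIRST(A)={b}
iter 2: (no change)
  FIRST(S)={b}  FIRST(A)={b}

Compute FOLLOW by fixpoint:
FOLLOW(S) := {$}
iter 1:
  S→A b: FOLLOW(A) ⊇ FIRST(b) = {b}; new: +{b}
  S→S A: FOLLOW(S) ⊇ FIRST(A) = {b}; new: +{b}
  S→S A: FOLLOW(A) ⊇ FOLLOW(S) ⊇ {$,b}; new: +{$}
  FOLLOW[S]={$,b}  FOLLOW[A]={$,b}
iter 2: — fixpoint
  FOLLOW[S]={$,b}  FOLLOW[A]={$,b}

FOLLOW(S) = ["$", "b"]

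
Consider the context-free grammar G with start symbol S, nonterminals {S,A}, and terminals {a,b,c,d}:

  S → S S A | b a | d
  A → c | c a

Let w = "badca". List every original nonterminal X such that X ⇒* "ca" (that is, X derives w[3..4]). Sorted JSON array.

Convert to CNF:
  S -> S X3 | T2 T1 | d
  A -> T0 T1 | c
  T0 -> c
  T1 -> a
  T2 -> b
  X3 -> S A

CYK table (by increasing span) (cells [i..j] with 3 ≤ i ≤ j ≤ 4 only):
  [3..3]={A,T0}  "c"  orig:{A}
  [4..4]={T1}  "a"  orig:{}
  [3..4]={A}  "ca"

Original NTs in T[3,4] deriving "ca": ["A"]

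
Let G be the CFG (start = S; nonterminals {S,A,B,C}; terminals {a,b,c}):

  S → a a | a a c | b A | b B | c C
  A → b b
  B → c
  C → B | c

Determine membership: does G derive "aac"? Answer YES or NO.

CNF form of G:
  S -> T0 A | T0 B | T1 T1 | T1 X3 | T2 C
  A -> T0 T0
  B -> c
  C -> c
  T0 -> b
  T1 -> a
  T2 -> c
  X3 -> T1 T2

CYK table (by increasing span):
  [0..0]={T1}  "a"  orig:{}
  [1..1]={T1}  "a"  orig:{}
  [2..2]={B,C,T2}  "c"  orig:{B,C}
  [0..1]={S}  "aa"
  [1..2]={X3}  "ac"  orig:{}
  [0..2]={S}  "aac"

S ∈ T[0,2] ⇒ YES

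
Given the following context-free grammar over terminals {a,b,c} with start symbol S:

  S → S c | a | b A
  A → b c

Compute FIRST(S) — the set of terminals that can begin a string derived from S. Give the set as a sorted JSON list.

FIRST iteration:
iter 1:
  A via A→b c: +{b}
  S via S→a: +{a}
  S via S→b A: +{b}
  FIRST[S]={a,b}  FIRST[A]={b}
iter 2: done
  FIRST[S]={a,b}  FIRST[A]={b}

FIRST(S) = ["a", "b"]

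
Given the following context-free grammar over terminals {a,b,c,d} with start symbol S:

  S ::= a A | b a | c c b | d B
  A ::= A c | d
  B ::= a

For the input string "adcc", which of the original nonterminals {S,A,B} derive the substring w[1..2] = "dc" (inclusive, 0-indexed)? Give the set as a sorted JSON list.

Convert to CNF:
  S -> T0 X4 | T1 A | T2 T1 | T3 B
  A -> A T0 | d
  B -> a
  T0 -> c
  T1 -> a
  T2 -> b
  T3 -> d
  X4 -> T0 T2

CYK table (by increasing span) (cells [i..j] with 1 ≤ i ≤ j ≤ 2 only):
  T[1,1] 'd' = {A,T3}  orig:{A}
  T[2,2] 'c' = {T0}  orig:{}
  T[1,2] 'dc' = {A}

Original NTs in T[1,2] deriving "dc": ["A"]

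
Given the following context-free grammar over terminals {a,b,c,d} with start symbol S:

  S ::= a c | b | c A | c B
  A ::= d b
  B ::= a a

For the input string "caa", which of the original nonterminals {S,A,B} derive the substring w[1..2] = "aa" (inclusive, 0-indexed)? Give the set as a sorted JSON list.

Convert to CNF:
  S -> T2 T3 | T3 A | T3 B | b
  A -> T0 T1
  B -> T2 T2
  T0 -> d
  T1 -> b
  T2 -> a
  T3 -> c

CYK table (by increasing span) — only the sub-triangle for w[1..2]:
  T[1,1] 'a' = {T2}  orig:{}
  T[2,2] 'a' = {T2}  orig:{}
  T[1,2] 'aa' = {B}

Original NTs in T[1,2] deriving "aa": ["B"]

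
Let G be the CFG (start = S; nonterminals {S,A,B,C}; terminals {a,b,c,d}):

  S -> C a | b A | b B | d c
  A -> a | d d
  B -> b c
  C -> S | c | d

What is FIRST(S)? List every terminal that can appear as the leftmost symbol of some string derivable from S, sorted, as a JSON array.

Compute FIRST by fixpoint:
round 1:
  A via A→a: +{a}
  A via A→d d: +{d}
  B via B→b c: +{b}
  C via C→c: +{c}
  C via C→d: +{d}
  S via S→C a: +{c,d}
  S via S→b A: +{b}
  FIRST[S]={b,c,d}  FIRST[A]={a,d}  FIRST[B]={b}  FIRST[C]={c,d}
round 2:
  C via C→S: +{b}
  FIRST[S]={b,c,d}  FIRST[A]={a,d}  FIRST[B]={b}  FIRST[C]={b,c,d}
round 3: (no change)
  FIRST[S]={b,c,d}  FIRST[A]={a,d}  FIRST[B]={b}  FIRST[C]={b,c,d}

FIRST(S) = ["b", "c", "d"]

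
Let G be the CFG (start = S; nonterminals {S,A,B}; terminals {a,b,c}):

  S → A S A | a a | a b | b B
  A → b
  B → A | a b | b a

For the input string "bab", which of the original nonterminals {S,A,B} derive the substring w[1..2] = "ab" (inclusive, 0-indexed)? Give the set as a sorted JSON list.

CNF form of G:
  S -> A X2 | T0 T0 | T0 T1 | T1 B
  A -> b
  B -> T0 T1 | T1 T0 | b
  T0 -> a
  T1 -> b
  X2 -> S A

CYK fill (cells [i..j] with 1 ≤ i ≤ j ≤ 2 only):
  [1..1]={T0}  "a"  orig:{}
  [2..2]={A,B,T1}  "b"  orig:{A,B}
  [1..2]={B,S}  "ab"

Original NTs in T[1,2] deriving "ab": ["B", "S"]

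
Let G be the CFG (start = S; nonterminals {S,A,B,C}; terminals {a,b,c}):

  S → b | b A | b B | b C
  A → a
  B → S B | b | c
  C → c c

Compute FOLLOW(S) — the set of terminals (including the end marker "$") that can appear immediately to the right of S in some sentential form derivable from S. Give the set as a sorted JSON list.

FIRST iteration:
round 1:
  A via A→a: +{a}
  B via B→b: +{b}
  B via B→c: +{c}
  C via C→c c: +{c}
  S via S→b: +{b}
  FIRST[S]={b}  FIRST[A]={a}  FIRST[B]={b,c}  FIRST[C]={c}
round 2: done
  FIRST[S]={b}  FIRST[A]={a}  FIRST[B]={b,c}  FIRST[C]={c}

FOLLOW sets:
initialize: $ ∈ FOLLOW(S)
iter 1:
  B→S B: FOLLOW(S) ⊇ FIRST(B) = {b,c}; new: +{b,c}
  S→b A: FOLLOW(A) ⊇ FOLLOW(S) ⊇ {$,b,c}; new: +{$,b,c}
  S→b B: FOLLOW(B) ⊇ FOLLOW(S) ⊇ {$,b,c}; new: +{$,b,c}
  S→b C: FOLLOW(C) ⊇ FOLLOW(S) ⊇ {$,b,c}; new: +{$,b,c}
  FOLLOW(S)={$,b,c}  FOLLOW(A)={$,b,c}  FOLLOW(B)={$,b,c}  FOLLOW(C)={$,b,c}
iter 2: (stable)
  FOLLOW(S)={$,b,c}  FOLLOW(A)={$,b,c}  FOLLOW(B)={$,b,c}  FOLLOW(C)={$,b,c}

FOLLOW(S) = ["$", "b", "c"]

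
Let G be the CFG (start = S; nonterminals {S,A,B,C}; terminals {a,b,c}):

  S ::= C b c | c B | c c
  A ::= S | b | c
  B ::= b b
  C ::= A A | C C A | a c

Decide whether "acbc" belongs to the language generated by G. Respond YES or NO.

Convert to CNF:
  S -> C X5 | T1 B | T1 T1
  A -> C X3 | T1 B | T1 T1 | b | c
  B -> T0 T0
  C -> A A | C X4 | T2 T1
  T0 -> b
  T1 -> c
  T2 -> a
  X3 -> T0 T1
  X4 -> C A
  X5 -> T0 T1

CYK table (by increasing span):
  cell(0,0) a: {T2}  orig:{}
  cell(1,1) c: {A,T1}  orig:{A}
  cell(2,2) b: {A,T0}  orig:{A}
  cell(3,3) c: {A,T1}  orig:{A}
  cell(0,1) ac: {C}
  cell(1,2) cb: {C}
  cell(2,3) bc: {C,X3,X5}  orig:{C}
  cell(0,2) acb: {X4}  orig:{}
  cell(1,3) cbc: {X4}  orig:{}
  cell(0,3) acbc: {A,S}

S ∈ T[0,3] ⇒ YES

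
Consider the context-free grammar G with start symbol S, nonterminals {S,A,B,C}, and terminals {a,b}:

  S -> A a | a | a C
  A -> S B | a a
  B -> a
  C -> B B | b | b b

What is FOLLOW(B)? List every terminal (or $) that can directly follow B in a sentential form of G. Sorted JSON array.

Compute FIRST by fixpoint:
round 1:
  A via A→a a: +{a}
  B via B→a: +{a}
  C via C→B B: +{a}
  C via C→b: +{b}
  S via S→A a: +{a}
  FIRST(S)={a}  FIRST(A)={a}  FIRST(B)={a}  FIRST(C)={a,b}
round 2: — fixpoint
  FIRST(S)={a}  FIRST(A)={a}  FIRST(B)={a}  FIRST(C)={a,b}

Compute FOLLOW by fixpoint:
initialize: $ ∈ FOLLOW(S)
round 1:
  A→S B: FOLLOW(S) ⊇ FIRST(B) = {a}; new: +{a}
  C→B B: FOLLOW(B) ⊇ FIRST(B) = {a}; new: +{a}
  S→A a: FOLLOW(A) ⊇ FIRST(a) = {a}; new: +{a}
  S→a C: FOLLOW(C) ⊇ FOLLOW(S) ⊇ {$,a}; new: +{$,a}
  S: {$,a}  A: {a}  B: {a}  C: {$,a}
round 2:
  C→B B: FOLLOW(B) ⊇ FOLLOW(C) ⊇ {$,a}; new: +{$}
  S: {$,a}  A: {a}  B: {$,a}  C: {$,a}
round 3: (stable)
  S: {$,a}  A: {a}  B: {$,a}  C: {$,a}

FOLLOW(B) = ["$", "a"]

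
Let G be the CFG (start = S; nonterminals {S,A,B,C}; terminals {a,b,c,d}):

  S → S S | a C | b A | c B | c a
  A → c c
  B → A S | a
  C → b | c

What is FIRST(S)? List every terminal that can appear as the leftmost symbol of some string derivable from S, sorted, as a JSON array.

Compute FIRST by fixpoint:
iter 1:
  A via A→c c: +{c}
  B via B→A S: +{c}
  B via B→a: +{a}
  C via C→b: +{b}
  C via C→c: +{c}
  S via S→a C: +{a}
  S via S→b A: +{b}
  S via S→c B: +{c}
  S: {a,b,c}  A: {c}  B: {a,c}  C: {b,c}
iter 2: (stable)
  S: {a,b,c}  A: {c}  B: {a,c}  C: {b,c}

FIRST(S) = ["a", "b", "c"]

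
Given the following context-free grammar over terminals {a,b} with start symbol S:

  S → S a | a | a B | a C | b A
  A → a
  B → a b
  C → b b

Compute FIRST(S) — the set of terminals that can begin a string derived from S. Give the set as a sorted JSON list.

Compute FIRST by fixpoint:
iter 1:
  A via A→a: +{a}
  B via B→a b: +{a}
  C via C→b b: +{b}
  S via S→a: +{a}
  S via S→b A: +{b}
  S: {a,b}  A: {a}  B: {a}  C: {b}
iter 2: — fixpoint
  S: {a,b}  A: {a}  B: {a}  C: {b}

FIRST(S) = ["a", "b"]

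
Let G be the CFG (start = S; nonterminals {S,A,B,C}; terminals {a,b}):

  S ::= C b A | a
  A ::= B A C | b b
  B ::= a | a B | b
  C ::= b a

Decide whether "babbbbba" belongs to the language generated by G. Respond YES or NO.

CNF form of G:
  S -> C X3 | a
  A -> B X2 | T0 T0
  B -> T1 B | a | b
  C -> T0 T1
  T0 -> b
  T1 -> a
  X2 -> A C
  X3 -> T0 A

CYK table (by increasing span):
  [0..0]={B,T0}  "b"  orig:{B}
  [1..1]={B,S,T1}  "a"  orig:{B,S}
  [2..2]={B,T0}  "b"  orig:{B}
  [3..3]={B,T0}  "b"  orig:{B}
  [4..4]={B,T0}  "b"  orig:{B}
  [5..5]={B,T0}  "b"  orig:{B}
  [6..6]={B,T0}  "b"  orig:{B}
  [7..7]={B,S,T1}  "a"  orig:{B,S}
  [0..1]={C}  "ba"
  [1..2]={B}  "ab"
  [2..3]={A}  "bb"
  [3..4]={A}  "bb"
  [4..5]={A}  "bb"
  [5..6]={A}  "bb"
  [6..7]={C}  "ba"
  [0..2]=∅  "bab"
  [1..3]=∅  "abb"
  [2..4]={X3}  "bbb"  orig:{}
  [3..5]={X3}  "bbb"  orig:{}
  [4..6]={X3}  "bbb"  orig:{}
  [5..7]=∅  "bba"
  [0..3]=∅  "babb"
  [1..4]=∅  "abbb"
  [2..5]=∅  "bbbb"
  [3..6]=∅  "bbbb"
  [4..7]={X2}  "bbba"  orig:{}
  [0..4]={S}  "babbb"
  [1..5]=∅  "abbbb"
  [2..6]=∅  "bbbbb"
  [3..7]={A}  "bbbba"
  [0..5]=∅  "babbbb"
  [1..6]=∅  "abbbbb"
  [2..7]={X3}  "bbbbba"  orig:{}
  [0..6]=∅  "babbbbb"
  [1..7]=∅  "abbbbba"
  [0..7]={S}  "babbbbba"

S ∈ T[0,7] ⇒ YES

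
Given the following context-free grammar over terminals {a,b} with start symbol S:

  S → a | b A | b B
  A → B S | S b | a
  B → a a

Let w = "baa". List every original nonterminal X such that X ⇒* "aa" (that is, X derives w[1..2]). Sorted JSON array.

CNF form of G:
  S -> T0 A | T0 B | a
  A -> B S | S T0 | a
  B -> T1 T1
  T0 -> b
  T1 -> a

CYK fill — only the sub-triangle for w[1..2]:
  T[1,1] 'a' = {A,S,T1}  orig:{A,S}
  T[2,2] 'a' = {A,S,T1}  orig:{A,S}
  T[1,2] 'aa' = {B}

Original NTs in T[1,2] deriving "aa": ["B"]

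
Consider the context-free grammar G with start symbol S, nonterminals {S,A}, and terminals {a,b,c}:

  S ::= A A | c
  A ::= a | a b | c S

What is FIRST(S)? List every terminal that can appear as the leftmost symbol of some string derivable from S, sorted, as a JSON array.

FIRST sets, iterate to fixpoint:
pass 1:
  A via A→a: +{a}
  A via A→c S: +{c}
  S via S→A A: +{a,c}
  FIRST[S]={a,c}  FIRST[A]={a,c}
pass 2: (no change)
  FIRST[S]={a,c}  FIRST[A]={a,c}

FIRST(S) = ["a", "c"]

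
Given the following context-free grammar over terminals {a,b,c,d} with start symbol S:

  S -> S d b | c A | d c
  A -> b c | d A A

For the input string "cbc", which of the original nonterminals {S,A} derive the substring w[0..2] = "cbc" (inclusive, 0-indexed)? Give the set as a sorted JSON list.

CNF form of G:
  S -> S X4 | T1 A | T2 T1
  A -> T0 T1 | T2 X3
  T0 -> b
  T1 -> c
  T2 -> d
  X3 -> A A
  X4 -> T2 T0

Fill CYK table bottom-up — only the sub-triangle for w[0..2]:
  T[0,0] 'c' = {T1}  orig:{}
  T[1,1] 'b' = {T0}  orig:{}
  T[2,2] 'c' = {T1}  orig:{}
  T[0,1] 'cb' = ∅
  T[1,2] 'bc' = {A}
  T[0,2] 'cbc' = {S}

Original NTs in T[0,2] deriving "cbc": ["S"]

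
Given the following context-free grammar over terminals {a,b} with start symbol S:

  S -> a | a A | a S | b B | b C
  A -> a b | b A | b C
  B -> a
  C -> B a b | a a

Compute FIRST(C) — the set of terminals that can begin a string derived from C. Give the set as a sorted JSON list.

FIRST iteration:
round 1:
  A via A→a b: +{a}
  A via A→b A: +{b}
  B via B→a: +{a}
  C via C→B a b: +{a}
  S via S→a: +{a}
  S via S→b B: +{b}
  FIRST[S]={a,b}  FIRST[A]={a,b}  FIRST[B]={a}  FIRST[C]={a}
round 2: — fixpoint
  FIRST[S]={a,b}  FIRST[A]={a,b}  FIRST[B]={a}  FIRST[C]={a}

FIRST(C) = ["a"]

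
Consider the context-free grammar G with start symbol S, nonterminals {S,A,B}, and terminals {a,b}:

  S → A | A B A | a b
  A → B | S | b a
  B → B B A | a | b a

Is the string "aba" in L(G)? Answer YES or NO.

CNF form of G:
  S -> A X5 | B X6 | T0 T1 | T1 T0 | a
  A -> A X2 | B X3 | T0 T1 | T1 T0 | a
  B -> B X4 | T1 T0 | a
  T0 -> a
  T1 -> b
  X2 -> B A
  X3 -> B A
  X4 -> B A
  X5 -> B A
  X6 -> B A

CYK fill:
  [0..0]={A,B,S,T0}  "a"  orig:{A,B,S}
  [1..1]={T1}  "b"  orig:{}
  [2..2]={A,B,S,T0}  "a"  orig:{A,B,S}
  [0..1]={A,S}  "ab"
  [1..2]={A,B,S}  "ba"
  [0..2]={X2,X3,X4,X5,X6}  "aba"  orig:{}

S ∉ T[0,2] ⇒ NO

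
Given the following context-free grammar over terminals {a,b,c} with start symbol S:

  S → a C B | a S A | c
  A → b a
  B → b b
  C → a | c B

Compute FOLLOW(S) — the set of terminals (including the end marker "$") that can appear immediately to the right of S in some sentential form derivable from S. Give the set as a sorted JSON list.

FIRST iteration:
iter 1:
  A via A→b a: +{b}
  B via B→b b: +{b}
  C via C→a: +{a}
  C via C→c B: +{c}
  S via S→a C B: +{a}
  S via S→c: +{c}
  FIRST(S)={a,c}  FIRST(A)={b}  FIRST(B)={b}  FIRST(C)={a,c}
iter 2: (no change)
  FIRST(S)={a,c}  FIRST(A)={b}  FIRST(B)={b}  FIRST(C)={a,c}

FOLLOW sets:
initialize: $ ∈ FOLLOW(S)
round 1:
  S→a C B: FOLLOW(C) ⊇ FIRST(B) = {b}; new: +{b}
  S→a C B: FOLLOW(B) ⊇ FOLLOW(S) ⊇ {$}; new: +{$}
  S→a S A: FOLLOW(S) ⊇ FIRST(A) = {b}; new: +{b}
  S→a S A: FOLLOW(A) ⊇ FOLLOW(S) ⊇ {$,b}; new: +{$,b}
  FOLLOW[S]={$,b}  FOLLOW[A]={$,b}  FOLLOW[B]={$}  FOLLOW[C]={b}
round 2:
  C→c B: FOLLOW(B) ⊇ FOLLOW(C) ⊇ {b}; new: +{b}
  FOLLOW[S]={$,b}  FOLLOW[A]={$,b}  FOLLOW[B]={$,b}  FOLLOW[C]={b}
round 3: done
  FOLLOW[S]={$,b}  FOLLOW[A]={$,b}  FOLLOW[B]={$,b}  FOLLOW[C]={b}

FOLLOW(S) = ["$", "b"]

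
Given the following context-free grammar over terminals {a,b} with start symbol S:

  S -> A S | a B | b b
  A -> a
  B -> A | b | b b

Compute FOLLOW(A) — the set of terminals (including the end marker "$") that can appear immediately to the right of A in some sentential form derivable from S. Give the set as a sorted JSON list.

FIRST iteration:
round 1:
  A via A→a: +{a}
  B via B→A: +{a}
  B via B→b: +{b}
  S via S→A S: +{a}
  S via S→b b: +{b}
  FIRST(S)={a,b}  FIRST(A)={a}  FIRST(B)={a,b}
round 2: — fixpoint
  FIRST(S)={a,b}  FIRST(A)={a}  FIRST(B)={a,b}

FOLLOW iteration:
seed FOLLOW(S) with $
round 1:
  S→A S: FOLLOW(A) ⊇ FIRST(S) = {a,b}; new: +{a,b}
  S→a B: FOLLOW(B) ⊇ FOLLOW(S) ⊇ {$}; new: +{$}
  FOLLOW[S]={$}  FOLLOW[A]={a,b}  FOLLOW[B]={$}
round 2:
  B→A: FOLLOW(A) ⊇ FOLLOW(B) ⊇ {$}; new: +{$}
  FOLLOW[S]={$}  FOLLOW[A]={$,a,b}  FOLLOW[B]={$}
round 3: — fixpoint
  FOLLOW[S]={$}  FOLLOW[A]={$,a,b}  FOLLOW[B]={$}

FOLLOW(A) = ["$", "a", "b"]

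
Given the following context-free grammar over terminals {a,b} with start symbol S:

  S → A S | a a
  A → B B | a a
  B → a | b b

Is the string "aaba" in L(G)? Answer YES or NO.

CNF form of G:
  S -> A S | T0 T0
  A -> B B | T0 T0
  B -> T1 T1 | a
  T0 -> a
  T1 -> b

Fill CYK table bottom-up:
  T[0,0] 'a' = {B,T0}  orig:{B}
  T[1,1] 'a' = {B,T0}  orig:{B}
  T[2,2] 'b' = {T1}  orig:{}
  T[3,3] 'a' = {B,T0}  orig:{B}
  T[0,1] 'aa' = {A,S}
  T[1,2] 'ab' = ∅
  T[2,3] 'ba' = ∅
  T[0,2] 'aab' = ∅
  T[1,3] 'aba' = ∅
  T[0,3] 'aaba' = ∅

S ∉ T[0,3] ⇒ NO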